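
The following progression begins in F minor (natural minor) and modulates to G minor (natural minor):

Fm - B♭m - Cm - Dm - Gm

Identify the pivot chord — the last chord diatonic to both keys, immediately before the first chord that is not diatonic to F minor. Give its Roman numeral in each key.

Chords diatonic to F minor: Fm, Gdim, A♭, B♭m, Cm, D♭, E♭.
Reading the progression, the first chord not in that set is Dm, so the modulation leaves F minor there.
The chord immediately before Dm is Cm, which is diatonic to both keys: v in F minor and iv in G minor.

Cm — v in F minor, iv in G minor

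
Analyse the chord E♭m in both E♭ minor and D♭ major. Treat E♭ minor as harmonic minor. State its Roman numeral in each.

The scale of E♭ minor (harmonic minor) is E♭ F G♭ A♭ B♭ C♭ D; E♭ is degree 1, and the triad built there (E♭-G♭-B♭) is minor, so it is i.
The scale of D♭ major is D♭ E♭ F G♭ A♭ B♭ C; E♭ is degree 2, and the triad built there (E♭-G♭-B♭) is minor, so it is ii.

i in E♭ minor; ii in D♭ major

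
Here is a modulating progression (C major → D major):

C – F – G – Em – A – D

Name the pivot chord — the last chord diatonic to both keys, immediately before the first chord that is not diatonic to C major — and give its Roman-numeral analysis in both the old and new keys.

Em — iii in C major, ii in D major

Chords diatonic to C major: C, Dm, Em, F, G, Am, Bdim.
Reading the progression, the first chord not in that set is A, so the modulation leaves C major there.
The chord immediately before A is Em, which is diatonic to both keys: iii in C major and ii in D major.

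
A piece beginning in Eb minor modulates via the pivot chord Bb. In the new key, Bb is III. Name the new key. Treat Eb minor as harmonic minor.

The numeral III denotes a major triad on scale degree 3. With Bb on degree 3, the tonic of the new key is G.
Degree 3 carries a major triad in natural-minor keys, so the destination is G minor.
Check: the diatonic triads of G minor (natural minor) are Gm (i), Adim (ii°), Bb (III), Cm (iv), Dm (v), Eb (VI), F (VII) — Bb is indeed III.

G minor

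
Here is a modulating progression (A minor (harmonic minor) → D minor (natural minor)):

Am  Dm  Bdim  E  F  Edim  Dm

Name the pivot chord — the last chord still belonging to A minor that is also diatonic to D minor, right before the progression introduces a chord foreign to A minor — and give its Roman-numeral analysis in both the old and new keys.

F — VI in A minor, III in D minor

Chords diatonic to A minor: Am, Bdim, Caug, Dm, E, F, G#dim.
Reading the progression, the first chord not in that set is Edim, so the modulation leaves A minor there.
The chord immediately before Edim is F, which is diatonic to both keys: VI in A minor and III in D minor.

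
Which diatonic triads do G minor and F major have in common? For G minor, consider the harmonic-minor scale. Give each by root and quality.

Gm

Triads in G minor (harmonic minor): Gm (i), Adim (ii°), Bbaug (III+), Cm (iv), D (V), Eb (VI), F#dim (vii°).
Triads in F major: F (I), Gm (ii), Am (iii), Bb (IV), C (V), Dm (vi), Edim (vii°).
Shared triads with their functions: Gm (i in G minor, ii in F major).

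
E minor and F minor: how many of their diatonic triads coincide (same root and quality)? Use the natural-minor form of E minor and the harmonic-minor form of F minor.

Diatonic triads of E minor (natural minor): Em (i), F♯dim (ii°), G (III), Am (iv), Bm (v), C (VI), D (VII).
Diatonic triads of F minor (harmonic minor): Fm (i), Gdim (ii°), A♭aug (III+), B♭m (iv), C (V), D♭ (VI), Edim (vii°).
Matching root and quality in both lists: C.
That gives 1 common triad.

1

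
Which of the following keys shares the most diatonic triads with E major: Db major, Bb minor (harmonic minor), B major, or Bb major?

B major

Triads of E major: E (I), F#m (ii), G#m (iii), A (IV), B (V), C#m (vi), D#dim (vii°).
Db major shares 0: none.
Bb minor (harmonic minor) shares 0: none.
B major shares 4: E, G#m, B, C#m.
Bb major shares 0: none.
The most common triads (4) are shared with B major.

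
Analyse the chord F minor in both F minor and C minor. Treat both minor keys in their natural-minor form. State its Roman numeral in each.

i in F minor; iv in C minor

The scale of F minor (natural minor) is F G Ab Bb C Db Eb; F is degree 1, and the triad built there (F-Ab-C) is minor, so it is i.
The scale of C minor (natural minor) is C D Eb F G Ab Bb; F is degree 4, and the triad built there (F-Ab-C) is minor, so it is iv.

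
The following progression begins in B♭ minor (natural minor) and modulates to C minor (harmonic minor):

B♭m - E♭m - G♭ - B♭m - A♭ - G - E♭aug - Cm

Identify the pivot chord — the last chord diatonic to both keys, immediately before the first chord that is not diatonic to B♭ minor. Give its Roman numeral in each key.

A♭ — VII in B♭ minor, VI in C minor

Chords diatonic to B♭ minor: B♭m, Cdim, D♭, E♭m, Fm, G♭, A♭.
Reading the progression, the first chord not in that set is G, so the modulation leaves B♭ minor there.
The chord immediately before G is A♭, which is diatonic to both keys: VII in B♭ minor and VI in C minor.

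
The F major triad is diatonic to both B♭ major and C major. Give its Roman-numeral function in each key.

The scale of B♭ major is B♭ C D E♭ F G A; F is degree 5, and the triad built there (F-A-C) is major, so it is V.
The scale of C major is C D E F G A B; F is degree 4, and the triad built there (F-A-C) is major, so it is IV.

V in B♭ major; IV in C major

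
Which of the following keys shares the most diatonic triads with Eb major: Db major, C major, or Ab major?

Ab major

Triads of Eb major: Eb (I), Fm (ii), Gm (iii), Ab (IV), Bb (V), Cm (vi), Ddim (vii°).
Db major shares 2: Fm, Ab.
C major shares 0: none.
Ab major shares 4: Eb, Fm, Ab, Cm.
The most common triads (4) are shared with Ab major.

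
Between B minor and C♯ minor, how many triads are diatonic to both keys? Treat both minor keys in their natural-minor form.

2

Diatonic triads of B minor (natural minor): Bm (i), C♯dim (ii°), D (III), Em (iv), F♯m (v), G (VI), A (VII).
Diatonic triads of C♯ minor (natural minor): C♯m (i), D♯dim (ii°), E (III), F♯m (iv), G♯m (v), A (VI), B (VII).
Matching root and quality in both lists: F♯m, A.
That gives 2 common triads.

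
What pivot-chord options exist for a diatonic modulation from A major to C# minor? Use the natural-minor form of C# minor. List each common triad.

A, C#m, E, F#m

Triads in A major: A (I), Bm (ii), C#m (iii), D (IV), E (V), F#m (vi), G#dim (vii°).
Triads in C# minor (natural minor): C#m (i), D#dim (ii°), E (III), F#m (iv), G#m (v), A (VI), B (VII).
Shared triads with their functions: A (I in A major, VI in C# minor); C#m (iii in A major, i in C# minor); E (V in A major, III in C# minor); F#m (vi in A major, iv in C# minor).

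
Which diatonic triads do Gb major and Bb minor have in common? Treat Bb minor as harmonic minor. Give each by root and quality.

Triads in Gb major: Gb (I), Abm (ii), Bbm (iii), Cb (IV), Db (V), Ebm (vi), Fdim (vii°).
Triads in Bb minor (harmonic minor): Bbm (i), Cdim (ii°), Dbaug (III+), Ebm (iv), F (V), Gb (VI), Adim (vii°).
Shared triads with their functions: Gb (I in Gb major, VI in Bb minor); Bbm (iii in Gb major, i in Bb minor); Ebm (vi in Gb major, iv in Bb minor).

Gb, Bbm, Ebm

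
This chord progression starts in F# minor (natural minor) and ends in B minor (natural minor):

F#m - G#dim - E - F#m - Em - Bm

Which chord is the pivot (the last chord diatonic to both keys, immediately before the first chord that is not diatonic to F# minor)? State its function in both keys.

F#m — i in F# minor, v in B minor

Chords diatonic to F# minor: F#m, G#dim, A, Bm, C#m, D, E.
Reading the progression, the first chord not in that set is Em, so the modulation leaves F# minor there.
The chord immediately before Em is F#m, which is diatonic to both keys: i in F# minor and v in B minor.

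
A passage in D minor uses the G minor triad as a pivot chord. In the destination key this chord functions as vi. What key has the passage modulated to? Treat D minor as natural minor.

The numeral vi denotes a minor triad on scale degree 6. With G on degree 6, the tonic of the new key is Bb.
Degree 6 carries a minor triad in major keys, so the destination is Bb major.
Check: the diatonic triads of Bb major are Bb (I), Cm (ii), Dm (iii), Eb (IV), F (V), Gm (vi), Adim (vii°) — G minor is indeed vi.

Bb major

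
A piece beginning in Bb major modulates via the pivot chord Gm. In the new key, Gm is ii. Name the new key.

The numeral ii denotes a minor triad on scale degree 2. With G on degree 2, the tonic of the new key is F.
Degree 2 carries a minor triad in major keys, so the destination is F major.
Check: the diatonic triads of F major are F (I), Gm (ii), Am (iii), Bb (IV), C (V), Dm (vi), Edim (vii°) — Gm is indeed ii.

F major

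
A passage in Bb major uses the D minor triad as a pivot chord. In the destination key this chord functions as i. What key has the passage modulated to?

D minor

The numeral i denotes a minor triad on scale degree 1. With D on degree 1, the tonic of the new key is D.
Degree 1 carries a minor triad in minor keys, so the destination is D minor.
Check: the diatonic triads of D minor (natural minor) are Dm (i), Edim (ii°), F (III), Gm (iv), Am (v), Bb (VI), C (VII) — D minor is indeed i.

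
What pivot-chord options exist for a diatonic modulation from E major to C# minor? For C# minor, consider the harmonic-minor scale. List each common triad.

Triads in E major: E major (I), F# minor (ii), G# minor (iii), A major (IV), B major (V), C# minor (vi), D# diminished (vii°).
Triads in C# minor (harmonic minor): C# minor (i), D# diminished (ii°), E augmented (III+), F# minor (iv), G# major (V), A major (VI), B# diminished (vii°).
Shared triads with their functions: F# minor (ii in E major, iv in C# minor); A major (IV in E major, VI in C# minor); C# minor (vi in E major, i in C# minor); D# diminished (vii° in E major, ii° in C# minor).

F#m, A, C#m, D#dim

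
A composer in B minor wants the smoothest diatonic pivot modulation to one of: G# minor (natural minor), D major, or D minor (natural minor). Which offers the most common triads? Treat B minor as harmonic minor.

Triads of B minor (harmonic minor): B minor (i), C# diminished (ii°), D augmented (III+), E minor (iv), F# major (V), G major (VI), A# diminished (vii°).
G# minor (natural minor) shares 2: F#, A#dim.
D major shares 4: Bm, C#dim, Em, G.
D minor (natural minor) shares 0: none.
The most common triads (4) are shared with D major.

D major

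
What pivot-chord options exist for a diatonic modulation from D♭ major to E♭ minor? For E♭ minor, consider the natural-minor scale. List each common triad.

Triads in D♭ major: D♭ major (I), E♭ minor (ii), F minor (iii), G♭ major (IV), A♭ major (V), B♭ minor (vi), C diminished (vii°).
Triads in E♭ minor (natural minor): E♭ minor (i), F diminished (ii°), G♭ major (III), A♭ minor (iv), B♭ minor (v), C♭ major (VI), D♭ major (VII).
Shared triads with their functions: D♭ major (I in D♭ major, VII in E♭ minor); E♭ minor (ii in D♭ major, i in E♭ minor); G♭ major (IV in D♭ major, III in E♭ minor); B♭ minor (vi in D♭ major, v in E♭ minor).

D♭, E♭m, G♭, B♭m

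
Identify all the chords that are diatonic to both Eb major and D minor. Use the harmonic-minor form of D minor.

Triads in Eb major: Eb major (I), F minor (ii), G minor (iii), Ab major (IV), Bb major (V), C minor (vi), D diminished (vii°).
Triads in D minor (harmonic minor): D minor (i), E diminished (ii°), F augmented (III+), G minor (iv), A major (V), Bb major (VI), C# diminished (vii°).
Shared triads with their functions: G minor (iii in Eb major, iv in D minor); Bb major (V in Eb major, VI in D minor).

Gm, Bb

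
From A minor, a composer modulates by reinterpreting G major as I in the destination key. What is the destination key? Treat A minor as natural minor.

The numeral I denotes a major triad on scale degree 1. With G on degree 1, the tonic of the new key is G.
Degree 1 carries a major triad in major keys, so the destination is G major.
Check: the diatonic triads of G major are G (I), Am (ii), Bm (iii), C (IV), D (V), Em (vi), F#dim (vii°) — G major is indeed I.

G major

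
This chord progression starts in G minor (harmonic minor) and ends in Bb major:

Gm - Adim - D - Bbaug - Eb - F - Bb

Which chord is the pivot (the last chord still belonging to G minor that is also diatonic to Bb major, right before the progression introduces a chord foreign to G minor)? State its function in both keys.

Chords diatonic to G minor: Gm, Adim, Bbaug, Cm, D, Eb, F#dim.
Reading the progression, the first chord not in that set is F, so the modulation leaves G minor there.
The chord immediately before F is Eb, which is diatonic to both keys: VI in G minor and IV in Bb major.

Eb — VI in G minor, IV in Bb major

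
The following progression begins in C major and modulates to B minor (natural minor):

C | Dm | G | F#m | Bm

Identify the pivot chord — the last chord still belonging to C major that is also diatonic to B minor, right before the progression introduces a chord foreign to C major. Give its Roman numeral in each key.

G — V in C major, VI in B minor

Chords diatonic to C major: C, Dm, Em, F, G, Am, Bdim.
Reading the progression, the first chord not in that set is F#m, so the modulation leaves C major there.
The chord immediately before F#m is G, which is diatonic to both keys: V in C major and VI in B minor.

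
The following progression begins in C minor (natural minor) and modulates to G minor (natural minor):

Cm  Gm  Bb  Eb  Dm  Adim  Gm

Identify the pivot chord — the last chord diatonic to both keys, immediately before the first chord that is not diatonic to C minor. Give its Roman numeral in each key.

Eb — III in C minor, VI in G minor

Chords diatonic to C minor: Cm, Ddim, Eb, Fm, Gm, Ab, Bb.
Reading the progression, the first chord not in that set is Dm, so the modulation leaves C minor there.
The chord immediately before Dm is Eb, which is diatonic to both keys: III in C minor and VI in G minor.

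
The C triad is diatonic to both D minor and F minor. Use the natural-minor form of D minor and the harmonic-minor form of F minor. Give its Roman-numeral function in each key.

The scale of D minor (natural minor) is D E F G A Bb C; C is degree 7, and the triad built there (C-E-G) is major, so it is VII.
The scale of F minor (harmonic minor) is F G Ab Bb C Db E; C is degree 5, and the triad built there (C-E-G) is major, so it is V.

VII in D minor; V in F minor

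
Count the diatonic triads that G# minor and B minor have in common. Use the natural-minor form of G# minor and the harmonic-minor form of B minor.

2

Diatonic triads of G# minor (natural minor): G#m (i), A#dim (ii°), B (III), C#m (iv), D#m (v), E (VI), F# (VII).
Diatonic triads of B minor (harmonic minor): Bm (i), C#dim (ii°), Daug (III+), Em (iv), F# (V), G (VI), A#dim (vii°).
Matching root and quality in both lists: A#dim, F#.
That gives 2 common triads.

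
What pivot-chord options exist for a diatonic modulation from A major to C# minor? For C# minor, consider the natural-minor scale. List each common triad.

A, C#m, E, F#m

Triads in A major: A (I), Bm (ii), C#m (iii), D (IV), E (V), F#m (vi), G#dim (vii°).
Triads in C# minor (natural minor): C#m (i), D#dim (ii°), E (III), F#m (iv), G#m (v), A (VI), B (VII).
Shared triads with their functions: A (I in A major, VI in C# minor); C#m (iii in A major, i in C# minor); E (V in A major, III in C# minor); F#m (vi in A major, iv in C# minor).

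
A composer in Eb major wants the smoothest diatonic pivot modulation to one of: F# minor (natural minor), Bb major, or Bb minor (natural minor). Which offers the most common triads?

Bb major

Triads of Eb major: Eb (I), Fm (ii), Gm (iii), Ab (IV), Bb (V), Cm (vi), Ddim (vii°).
F# minor (natural minor) shares 0: none.
Bb major shares 4: Eb, Gm, Bb, Cm.
Bb minor (natural minor) shares 2: Fm, Ab.
The most common triads (4) are shared with Bb major.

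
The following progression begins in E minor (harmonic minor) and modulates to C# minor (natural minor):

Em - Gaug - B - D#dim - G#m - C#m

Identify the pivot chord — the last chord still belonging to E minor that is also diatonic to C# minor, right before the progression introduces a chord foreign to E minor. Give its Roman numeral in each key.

Chords diatonic to E minor: Em, F#dim, Gaug, Am, B, C, D#dim.
Reading the progression, the first chord not in that set is G#m, so the modulation leaves E minor there.
The chord immediately before G#m is D#dim, which is diatonic to both keys: vii° in E minor and ii° in C# minor.

D#dim — vii° in E minor, ii° in C# minor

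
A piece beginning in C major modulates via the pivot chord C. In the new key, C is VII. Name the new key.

D minor

The numeral VII denotes a major triad on scale degree 7. With C on degree 7, the tonic of the new key is D.
Degree 7 carries a major triad in natural-minor keys, so the destination is D minor.
Check: the diatonic triads of D minor (natural minor) are Dm (i), Edim (ii°), F (III), Gm (iv), Am (v), Bb (VI), C (VII) — C is indeed VII.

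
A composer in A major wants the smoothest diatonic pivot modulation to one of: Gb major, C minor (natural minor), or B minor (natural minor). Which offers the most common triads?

Triads of A major: A (I), Bm (ii), C#m (iii), D (IV), E (V), F#m (vi), G#dim (vii°).
Gb major shares 0: none.
C minor (natural minor) shares 0: none.
B minor (natural minor) shares 4: A, Bm, D, F#m.
The most common triads (4) are shared with B minor.

B minor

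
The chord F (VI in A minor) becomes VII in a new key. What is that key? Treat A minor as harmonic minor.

G minor

The numeral VII denotes a major triad on scale degree 7. With F on degree 7, the tonic of the new key is G.
Degree 7 carries a major triad in natural-minor keys, so the destination is G minor.
Check: the diatonic triads of G minor (natural minor) are Gm (i), Adim (ii°), Bb (III), Cm (iv), Dm (v), Eb (VI), F (VII) — F is indeed VII.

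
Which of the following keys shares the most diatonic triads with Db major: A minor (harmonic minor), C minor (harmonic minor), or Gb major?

Gb major

Triads of Db major: Db (I), Ebm (ii), Fm (iii), Gb (IV), Ab (V), Bbm (vi), Cdim (vii°).
A minor (harmonic minor) shares 0: none.
C minor (harmonic minor) shares 2: Fm, Ab.
Gb major shares 4: Db, Ebm, Gb, Bbm.
The most common triads (4) are shared with Gb major.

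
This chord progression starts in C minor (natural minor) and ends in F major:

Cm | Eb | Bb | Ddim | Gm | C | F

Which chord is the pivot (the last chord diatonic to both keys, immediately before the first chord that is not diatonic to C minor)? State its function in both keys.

Gm — v in C minor, ii in F major

Chords diatonic to C minor: Cm, Ddim, Eb, Fm, Gm, Ab, Bb.
Reading the progression, the first chord not in that set is C, so the modulation leaves C minor there.
The chord immediately before C is Gm, which is diatonic to both keys: v in C minor and ii in F major.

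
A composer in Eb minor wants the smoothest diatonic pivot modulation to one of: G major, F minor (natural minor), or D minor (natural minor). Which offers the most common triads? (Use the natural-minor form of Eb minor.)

F minor

Triads of Eb minor (natural minor): Ebm (i), Fdim (ii°), Gb (III), Abm (iv), Bbm (v), Cb (VI), Db (VII).
G major shares 0: none.
F minor (natural minor) shares 2: Bbm, Db.
D minor (natural minor) shares 0: none.
The most common triads (2) are shared with F minor.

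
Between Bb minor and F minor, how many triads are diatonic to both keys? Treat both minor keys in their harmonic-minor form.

Diatonic triads of Bb minor (harmonic minor): Bbm (i), Cdim (ii°), Dbaug (III+), Ebm (iv), F (V), Gb (VI), Adim (vii°).
Diatonic triads of F minor (harmonic minor): Fm (i), Gdim (ii°), Abaug (III+), Bbm (iv), C (V), Db (VI), Edim (vii°).
Matching root and quality in both lists: Bbm.
That gives 1 common triad.

1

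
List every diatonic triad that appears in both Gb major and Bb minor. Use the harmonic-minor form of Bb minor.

Triads in Gb major: Gb (I), Abm (ii), Bbm (iii), Cb (IV), Db (V), Ebm (vi), Fdim (vii°).
Triads in Bb minor (harmonic minor): Bbm (i), Cdim (ii°), Dbaug (III+), Ebm (iv), F (V), Gb (VI), Adim (vii°).
Shared triads with their functions: Gb (I in Gb major, VI in Bb minor); Bbm (iii in Gb major, i in Bb minor); Ebm (vi in Gb major, iv in Bb minor).

Gb, Bbm, Ebm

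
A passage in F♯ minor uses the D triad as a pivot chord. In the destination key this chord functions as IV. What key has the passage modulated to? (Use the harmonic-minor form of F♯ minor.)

A major

The numeral IV denotes a major triad on scale degree 4. With D on degree 4, the tonic of the new key is A.
Degree 4 carries a major triad in major keys, so the destination is A major.
Check: the diatonic triads of A major are A (I), Bm (ii), C♯m (iii), D (IV), E (V), F♯m (vi), G♯dim (vii°) — D is indeed IV.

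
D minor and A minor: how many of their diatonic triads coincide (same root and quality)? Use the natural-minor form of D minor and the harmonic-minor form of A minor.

3

Diatonic triads of D minor (natural minor): D minor (i), E diminished (ii°), F major (III), G minor (iv), A minor (v), Bb major (VI), C major (VII).
Diatonic triads of A minor (harmonic minor): A minor (i), B diminished (ii°), C augmented (III+), D minor (iv), E major (V), F major (VI), G# diminished (vii°).
Matching root and quality in both lists: D minor, F major, A minor.
That gives 3 common triads.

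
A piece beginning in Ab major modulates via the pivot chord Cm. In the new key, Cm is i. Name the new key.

The numeral i denotes a minor triad on scale degree 1. With C on degree 1, the tonic of the new key is C.
Degree 1 carries a minor triad in minor keys, so the destination is C minor.
Check: the diatonic triads of C minor (natural minor) are Cm (i), Ddim (ii°), Eb (III), Fm (iv), Gm (v), Ab (VI), Bb (VII) — Cm is indeed i.

C minor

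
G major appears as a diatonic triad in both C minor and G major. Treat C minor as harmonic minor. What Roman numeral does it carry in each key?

V in C minor; I in G major

The scale of C minor (harmonic minor) is C D E♭ F G A♭ B; G is degree 5, and the triad built there (G-B-D) is major, so it is V.
The scale of G major is G A B C D E F♯; G is degree 1, and the triad built there (G-B-D) is major, so it is I.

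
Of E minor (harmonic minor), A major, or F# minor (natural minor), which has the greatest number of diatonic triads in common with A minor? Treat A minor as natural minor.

E minor

Triads of A minor (natural minor): Am (i), Bdim (ii°), C (III), Dm (iv), Em (v), F (VI), G (VII).
E minor (harmonic minor) shares 3: Am, C, Em.
A major shares 0: none.
F# minor (natural minor) shares 0: none.
The most common triads (3) are shared with E minor.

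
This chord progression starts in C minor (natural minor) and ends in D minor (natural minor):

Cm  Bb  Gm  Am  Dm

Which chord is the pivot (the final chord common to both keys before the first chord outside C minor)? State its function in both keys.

Chords diatonic to C minor: Cm, Ddim, Eb, Fm, Gm, Ab, Bb.
Reading the progression, the first chord not in that set is Am, so the modulation leaves C minor there.
The chord immediately before Am is Gm, which is diatonic to both keys: v in C minor and iv in D minor.

Gm — v in C minor, iv in D minor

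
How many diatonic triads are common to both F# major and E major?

2

Diatonic triads of F# major: F# (I), G#m (ii), A#m (iii), B (IV), C# (V), D#m (vi), E#dim (vii°).
Diatonic triads of E major: E (I), F#m (ii), G#m (iii), A (IV), B (V), C#m (vi), D#dim (vii°).
Matching root and quality in both lists: G#m, B.
That gives 2 common triads.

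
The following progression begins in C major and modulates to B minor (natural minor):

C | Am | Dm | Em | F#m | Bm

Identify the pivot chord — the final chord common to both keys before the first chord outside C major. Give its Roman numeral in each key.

Chords diatonic to C major: C, Dm, Em, F, G, Am, Bdim.
Reading the progression, the first chord not in that set is F#m, so the modulation leaves C major there.
The chord immediately before F#m is Em, which is diatonic to both keys: iii in C major and iv in B minor.

Em — iii in C major, iv in B minor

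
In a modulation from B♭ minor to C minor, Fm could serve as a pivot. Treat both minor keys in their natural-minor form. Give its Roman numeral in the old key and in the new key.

v in B♭ minor; iv in C minor

The scale of B♭ minor (natural minor) is B♭ C D♭ E♭ F G♭ A♭; F is degree 5, and the triad built there (F-A♭-C) is minor, so it is v.
The scale of C minor (natural minor) is C D E♭ F G A♭ B♭; F is degree 4, and the triad built there (F-A♭-C) is minor, so it is iv.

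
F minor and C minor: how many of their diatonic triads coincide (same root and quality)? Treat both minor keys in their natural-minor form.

Diatonic triads of F minor (natural minor): F minor (i), G diminished (ii°), Ab major (III), Bb minor (iv), C minor (v), Db major (VI), Eb major (VII).
Diatonic triads of C minor (natural minor): C minor (i), D diminished (ii°), Eb major (III), F minor (iv), G minor (v), Ab major (VI), Bb major (VII).
Matching root and quality in both lists: F minor, Ab major, C minor, Eb major.
That gives 4 common triads.

4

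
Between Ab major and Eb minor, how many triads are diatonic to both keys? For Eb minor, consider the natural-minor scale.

Diatonic triads of Ab major: Ab major (I), Bb minor (ii), C minor (iii), Db major (IV), Eb major (V), F minor (vi), G diminished (vii°).
Diatonic triads of Eb minor (natural minor): Eb minor (i), F diminished (ii°), Gb major (III), Ab minor (iv), Bb minor (v), Cb major (VI), Db major (VII).
Matching root and quality in both lists: Bb minor, Db major.
That gives 2 common triads.

2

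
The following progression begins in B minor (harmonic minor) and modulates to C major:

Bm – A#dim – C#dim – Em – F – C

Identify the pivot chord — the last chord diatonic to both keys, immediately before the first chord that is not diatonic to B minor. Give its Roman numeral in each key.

Em — iv in B minor, iii in C major

Chords diatonic to B minor: Bm, C#dim, Daug, Em, F#, G, A#dim.
Reading the progression, the first chord not in that set is F, so the modulation leaves B minor there.
The chord immediately before F is Em, which is diatonic to both keys: iv in B minor and iii in C major.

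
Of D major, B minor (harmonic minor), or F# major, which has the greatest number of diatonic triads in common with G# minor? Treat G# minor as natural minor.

F# major

Triads of G# minor (natural minor): G# minor (i), A# diminished (ii°), B major (III), C# minor (iv), D# minor (v), E major (VI), F# major (VII).
D major shares 0: none.
B minor (harmonic minor) shares 2: A#dim, F#.
F# major shares 4: G#m, B, D#m, F#.
The most common triads (4) are shared with F# major.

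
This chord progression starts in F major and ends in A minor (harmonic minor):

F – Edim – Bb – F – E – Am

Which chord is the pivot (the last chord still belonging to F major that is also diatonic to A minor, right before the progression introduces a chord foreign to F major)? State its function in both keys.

Chords diatonic to F major: F, Gm, Am, Bb, C, Dm, Edim.
Reading the progression, the first chord not in that set is E, so the modulation leaves F major there.
The chord immediately before E is F, which is diatonic to both keys: I in F major and VI in A minor.

F — I in F major, VI in A minor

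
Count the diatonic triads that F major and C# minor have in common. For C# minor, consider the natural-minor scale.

Diatonic triads of F major: F major (I), G minor (ii), A minor (iii), Bb major (IV), C major (V), D minor (vi), E diminished (vii°).
Diatonic triads of C# minor (natural minor): C# minor (i), D# diminished (ii°), E major (III), F# minor (iv), G# minor (v), A major (VI), B major (VII).
No triad has the same root and quality in both keys.

0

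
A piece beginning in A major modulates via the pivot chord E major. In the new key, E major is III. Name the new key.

The numeral III denotes a major triad on scale degree 3. With E on degree 3, the tonic of the new key is C#.
Degree 3 carries a major triad in natural-minor keys, so the destination is C# minor.
Check: the diatonic triads of C# minor (natural minor) are C#m (i), D#dim (ii°), E (III), F#m (iv), G#m (v), A (VI), B (VII) — E major is indeed III.

C# minor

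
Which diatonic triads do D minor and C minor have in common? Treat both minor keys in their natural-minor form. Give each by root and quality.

Triads in D minor (natural minor): D minor (i), E diminished (ii°), F major (III), G minor (iv), A minor (v), Bb major (VI), C major (VII).
Triads in C minor (natural minor): C minor (i), D diminished (ii°), Eb major (III), F minor (iv), G minor (v), Ab major (VI), Bb major (VII).
Shared triads with their functions: G minor (iv in D minor, v in C minor); Bb major (VI in D minor, VII in C minor).

Gm, Bb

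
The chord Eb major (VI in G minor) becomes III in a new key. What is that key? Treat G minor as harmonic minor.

C minor

The numeral III denotes a major triad on scale degree 3. With Eb on degree 3, the tonic of the new key is C.
Degree 3 carries a major triad in natural-minor keys, so the destination is C minor.
Check: the diatonic triads of C minor (natural minor) are Cm (i), Ddim (ii°), Eb (III), Fm (iv), Gm (v), Ab (VI), Bb (VII) — Eb major is indeed III.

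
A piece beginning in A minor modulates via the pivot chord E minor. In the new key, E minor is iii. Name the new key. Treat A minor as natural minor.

The numeral iii denotes a minor triad on scale degree 3. With E on degree 3, the tonic of the new key is C.
Degree 3 carries a minor triad in major keys, so the destination is C major.
Check: the diatonic triads of C major are C (I), Dm (ii), Em (iii), F (IV), G (V), Am (vi), Bdim (vii°) — E minor is indeed iii.

C major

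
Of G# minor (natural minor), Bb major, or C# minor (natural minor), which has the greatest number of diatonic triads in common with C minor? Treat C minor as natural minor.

Bb major

Triads of C minor (natural minor): C minor (i), D diminished (ii°), Eb major (III), F minor (iv), G minor (v), Ab major (VI), Bb major (VII).
G# minor (natural minor) shares 0: none.
Bb major shares 4: Cm, Eb, Gm, Bb.
C# minor (natural minor) shares 0: none.
The most common triads (4) are shared with Bb major.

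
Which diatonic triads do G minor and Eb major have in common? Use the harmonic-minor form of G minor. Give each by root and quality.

Triads in G minor (harmonic minor): G minor (i), A diminished (ii°), Bb augmented (III+), C minor (iv), D major (V), Eb major (VI), F# diminished (vii°).
Triads in Eb major: Eb major (I), F minor (ii), G minor (iii), Ab major (IV), Bb major (V), C minor (vi), D diminished (vii°).
Shared triads with their functions: G minor (i in G minor, iii in Eb major); C minor (iv in G minor, vi in Eb major); Eb major (VI in G minor, I in Eb major).

Gm, Cm, Eb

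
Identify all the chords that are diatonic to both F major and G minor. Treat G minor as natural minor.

Triads in F major: F (I), Gm (ii), Am (iii), B♭ (IV), C (V), Dm (vi), Edim (vii°).
Triads in G minor (natural minor): Gm (i), Adim (ii°), B♭ (III), Cm (iv), Dm (v), E♭ (VI), F (VII).
Shared triads with their functions: F (I in F major, VII in G minor); Gm (ii in F major, i in G minor); B♭ (IV in F major, III in G minor); Dm (vi in F major, v in G minor).

F, Gm, B♭, Dm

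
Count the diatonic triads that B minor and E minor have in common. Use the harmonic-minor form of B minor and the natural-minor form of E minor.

Diatonic triads of B minor (harmonic minor): Bm (i), C#dim (ii°), Daug (III+), Em (iv), F# (V), G (VI), A#dim (vii°).
Diatonic triads of E minor (natural minor): Em (i), F#dim (ii°), G (III), Am (iv), Bm (v), C (VI), D (VII).
Matching root and quality in both lists: Bm, Em, G.
That gives 3 common triads.

3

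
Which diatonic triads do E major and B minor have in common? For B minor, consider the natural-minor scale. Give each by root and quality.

F#m, A

Triads in E major: E (I), F#m (ii), G#m (iii), A (IV), B (V), C#m (vi), D#dim (vii°).
Triads in B minor (natural minor): Bm (i), C#dim (ii°), D (III), Em (iv), F#m (v), G (VI), A (VII).
Shared triads with their functions: F#m (ii in E major, v in B minor); A (IV in E major, VII in B minor).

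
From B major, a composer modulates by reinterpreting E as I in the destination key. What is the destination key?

E major

The numeral I denotes a major triad on scale degree 1. With E on degree 1, the tonic of the new key is E.
Degree 1 carries a major triad in major keys, so the destination is E major.
Check: the diatonic triads of E major are E (I), F#m (ii), G#m (iii), A (IV), B (V), C#m (vi), D#dim (vii°) — E is indeed I.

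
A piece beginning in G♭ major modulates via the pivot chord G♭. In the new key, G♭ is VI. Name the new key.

B♭ minor

The numeral VI denotes a major triad on scale degree 6. With G♭ on degree 6, the tonic of the new key is B♭.
Degree 6 carries a major triad in minor keys, so the destination is B♭ minor.
Check: the diatonic triads of B♭ minor (natural minor) are B♭m (i), Cdim (ii°), D♭ (III), E♭m (iv), Fm (v), G♭ (VI), A♭ (VII) — G♭ is indeed VI.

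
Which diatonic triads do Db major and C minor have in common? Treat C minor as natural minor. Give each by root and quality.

Fm, Ab

Triads in Db major: Db (I), Ebm (ii), Fm (iii), Gb (IV), Ab (V), Bbm (vi), Cdim (vii°).
Triads in C minor (natural minor): Cm (i), Ddim (ii°), Eb (III), Fm (iv), Gm (v), Ab (VI), Bb (VII).
Shared triads with their functions: Fm (iii in Db major, iv in C minor); Ab (V in Db major, VI in C minor).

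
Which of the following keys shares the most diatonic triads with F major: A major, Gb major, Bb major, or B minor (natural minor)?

Triads of F major: F (I), Gm (ii), Am (iii), Bb (IV), C (V), Dm (vi), Edim (vii°).
A major shares 0: none.
Gb major shares 0: none.
Bb major shares 4: F, Gm, Bb, Dm.
B minor (natural minor) shares 0: none.
The most common triads (4) are shared with Bb major.

Bb major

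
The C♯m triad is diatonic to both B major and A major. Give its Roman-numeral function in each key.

ii in B major; iii in A major

The scale of B major is B C♯ D♯ E F♯ G♯ A♯; C♯ is degree 2, and the triad built there (C♯-E-G♯) is minor, so it is ii.
The scale of A major is A B C♯ D E F♯ G♯; C♯ is degree 3, and the triad built there (C♯-E-G♯) is minor, so it is iii.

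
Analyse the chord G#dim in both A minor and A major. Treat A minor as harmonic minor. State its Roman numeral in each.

vii° in A minor; vii° in A major

The scale of A minor (harmonic minor) is A B C D E F G#; G# is degree 7, and the triad built there (G#-B-D) is diminished, so it is vii°.
The scale of A major is A B C# D E F# G#; G# is degree 7, and the triad built there (G#-B-D) is diminished, so it is vii°.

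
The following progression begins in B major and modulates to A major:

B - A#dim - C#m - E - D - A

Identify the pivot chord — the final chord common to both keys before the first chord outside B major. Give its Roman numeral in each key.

E — IV in B major, V in A major

Chords diatonic to B major: B, C#m, D#m, E, F#, G#m, A#dim.
Reading the progression, the first chord not in that set is D, so the modulation leaves B major there.
The chord immediately before D is E, which is diatonic to both keys: IV in B major and V in A major.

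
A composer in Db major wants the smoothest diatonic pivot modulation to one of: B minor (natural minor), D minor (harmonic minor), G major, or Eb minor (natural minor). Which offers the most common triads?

Triads of Db major: Db (I), Ebm (ii), Fm (iii), Gb (IV), Ab (V), Bbm (vi), Cdim (vii°).
B minor (natural minor) shares 0: none.
D minor (harmonic minor) shares 0: none.
G major shares 0: none.
Eb minor (natural minor) shares 4: Db, Ebm, Gb, Bbm.
The most common triads (4) are shared with Eb minor.

Eb minor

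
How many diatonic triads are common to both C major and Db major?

0

Diatonic triads of C major: C major (I), D minor (ii), E minor (iii), F major (IV), G major (V), A minor (vi), B diminished (vii°).
Diatonic triads of Db major: Db major (I), Eb minor (ii), F minor (iii), Gb major (IV), Ab major (V), Bb minor (vi), C diminished (vii°).
No triad has the same root and quality in both keys.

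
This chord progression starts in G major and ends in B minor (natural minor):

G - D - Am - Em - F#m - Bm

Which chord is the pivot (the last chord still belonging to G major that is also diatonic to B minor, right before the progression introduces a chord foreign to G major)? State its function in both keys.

Chords diatonic to G major: G, Am, Bm, C, D, Em, F#dim.
Reading the progression, the first chord not in that set is F#m, so the modulation leaves G major there.
The chord immediately before F#m is Em, which is diatonic to both keys: vi in G major and iv in B minor.

Em — vi in G major, iv in B minor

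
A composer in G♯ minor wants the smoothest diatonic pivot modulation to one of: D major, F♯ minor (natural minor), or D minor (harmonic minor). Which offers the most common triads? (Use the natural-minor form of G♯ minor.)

F♯ minor

Triads of G♯ minor (natural minor): G♯ minor (i), A♯ diminished (ii°), B major (III), C♯ minor (iv), D♯ minor (v), E major (VI), F♯ major (VII).
D major shares 0: none.
F♯ minor (natural minor) shares 2: C♯m, E.
D minor (harmonic minor) shares 0: none.
The most common triads (2) are shared with F♯ minor.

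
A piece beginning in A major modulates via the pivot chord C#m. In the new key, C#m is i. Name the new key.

The numeral i denotes a minor triad on scale degree 1. With C# on degree 1, the tonic of the new key is C#.
Degree 1 carries a minor triad in minor keys, so the destination is C# minor.
Check: the diatonic triads of C# minor (natural minor) are C#m (i), D#dim (ii°), E (III), F#m (iv), G#m (v), A (VI), B (VII) — C#m is indeed i.

C# minor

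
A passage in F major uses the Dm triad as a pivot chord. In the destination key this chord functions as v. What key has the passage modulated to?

G minor

The numeral v denotes a minor triad on scale degree 5. With D on degree 5, the tonic of the new key is G.
Degree 5 carries a minor triad in natural-minor keys, so the destination is G minor.
Check: the diatonic triads of G minor (natural minor) are Gm (i), Adim (ii°), Bb (III), Cm (iv), Dm (v), Eb (VI), F (VII) — Dm is indeed v.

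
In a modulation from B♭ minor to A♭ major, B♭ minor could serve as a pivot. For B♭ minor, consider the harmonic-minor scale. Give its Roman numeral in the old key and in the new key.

i in B♭ minor; ii in A♭ major

The scale of B♭ minor (harmonic minor) is B♭ C D♭ E♭ F G♭ A; B♭ is degree 1, and the triad built there (B♭-D♭-F) is minor, so it is i.
The scale of A♭ major is A♭ B♭ C D♭ E♭ F G; B♭ is degree 2, and the triad built there (B♭-D♭-F) is minor, so it is ii.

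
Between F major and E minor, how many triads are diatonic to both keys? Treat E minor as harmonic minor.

2

Diatonic triads of F major: F (I), Gm (ii), Am (iii), Bb (IV), C (V), Dm (vi), Edim (vii°).
Diatonic triads of E minor (harmonic minor): Em (i), F#dim (ii°), Gaug (III+), Am (iv), B (V), C (VI), D#dim (vii°).
Matching root and quality in both lists: Am, C.
That gives 2 common triads.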